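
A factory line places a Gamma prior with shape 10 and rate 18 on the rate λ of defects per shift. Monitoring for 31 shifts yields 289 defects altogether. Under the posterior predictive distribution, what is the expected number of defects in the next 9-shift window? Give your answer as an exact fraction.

2691/49

Total count 289 over total exposure 31 shifts.
Gamma(α, β) with Poisson data over total exposure Σt gives posterior Gamma(α+Σx, β+Σt) = Gamma(299, 49).
Predictive mean over a 9-shift window = T·E[λ|data] = 9·299/49 = 2691/49.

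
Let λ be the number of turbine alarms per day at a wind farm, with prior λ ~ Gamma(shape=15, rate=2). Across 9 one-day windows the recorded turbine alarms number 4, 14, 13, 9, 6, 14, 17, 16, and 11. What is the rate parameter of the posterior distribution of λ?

11

Total count: 4 + 14 + 13 + 9 + 6 + 14 + 17 + 16 + 11 = 104.
Total exposure: 9 days.
By Gamma–Poisson conjugacy, the posterior is Gamma(α + Σx, β + Σt) = Gamma(15 + 104, 2 + 9) = Gamma(119, 11).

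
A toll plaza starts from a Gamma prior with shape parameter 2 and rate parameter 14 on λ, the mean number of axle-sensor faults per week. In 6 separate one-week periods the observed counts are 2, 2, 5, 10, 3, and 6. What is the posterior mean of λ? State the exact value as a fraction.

3/2

Total count: 2 + 2 + 5 + 10 + 3 + 6 = 28.
Total exposure: 6 weeks.
Gamma(α, β) with Poisson data over total exposure Σt gives posterior Gamma(α+Σx, β+Σt) = Gamma(30, 20).
Posterior mean = α'/β' = 30/20 = 3/2.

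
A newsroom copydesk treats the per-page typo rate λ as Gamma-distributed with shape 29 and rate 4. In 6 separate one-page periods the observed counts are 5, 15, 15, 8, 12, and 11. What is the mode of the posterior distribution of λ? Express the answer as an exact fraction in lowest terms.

47/5

Total count: 5 + 15 + 15 + 8 + 12 + 11 = 66.
Total exposure: 6 pages.
By Gamma–Poisson conjugacy, the posterior is Gamma(α + Σx, β + Σt) = Gamma(29 + 66, 4 + 6) = Gamma(95, 10).
Posterior mode = (α'−1)/β' = 94/10 = 47/5.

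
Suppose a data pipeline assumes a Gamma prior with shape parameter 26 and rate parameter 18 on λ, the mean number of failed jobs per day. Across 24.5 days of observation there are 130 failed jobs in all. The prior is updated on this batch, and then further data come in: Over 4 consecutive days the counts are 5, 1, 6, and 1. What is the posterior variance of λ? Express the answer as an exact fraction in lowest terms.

Total count 130 over total exposure 24.5 days.
After the first batch: Gamma(26 + 130, 18 + 24.5) = Gamma(156, 85/2).
Total count: 5 + 1 + 6 + 1 = 13.
Total exposure: 4 days.
After the second batch: Gamma(156 + 13, 85/2 + 4) = Gamma(169, 93/2).
Posterior variance = α'/β'² = 169/(8649/4) = 676/8649.

676/8649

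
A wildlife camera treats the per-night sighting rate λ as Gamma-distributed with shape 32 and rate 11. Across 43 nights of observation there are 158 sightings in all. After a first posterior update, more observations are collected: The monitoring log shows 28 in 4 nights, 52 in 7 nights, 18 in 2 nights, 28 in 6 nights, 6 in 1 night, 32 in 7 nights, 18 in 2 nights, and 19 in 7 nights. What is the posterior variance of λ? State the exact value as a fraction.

Total count 158 over total exposure 43 nights.
After the first batch: Gamma(32 + 158, 11 + 43) = Gamma(190, 54).
Total count: 28 + 52 + 18 + 28 + 6 + 32 + 18 + 19 = 201.
Total exposure: 4 + 7 + 2 + 6 + 1 + 7 + 2 + 7 = 36 nights.
After the second batch: Gamma(190 + 201, 54 + 36) = Gamma(391, 90).
Posterior variance = α'/β'² = 391/8100.

391/8100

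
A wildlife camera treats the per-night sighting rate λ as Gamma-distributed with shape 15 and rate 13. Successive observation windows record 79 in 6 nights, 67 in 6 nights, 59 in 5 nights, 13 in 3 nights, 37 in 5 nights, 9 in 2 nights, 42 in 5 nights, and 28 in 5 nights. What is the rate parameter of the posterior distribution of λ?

50

Total count: 79 + 67 + 59 + 13 + 37 + 9 + 42 + 28 = 334.
Total exposure: 6 + 6 + 5 + 3 + 5 + 2 + 5 + 5 = 37 nights.
By Gamma–Poisson conjugacy, the posterior is Gamma(α + Σx, β + Σt) = Gamma(15 + 334, 13 + 37) = Gamma(349, 50).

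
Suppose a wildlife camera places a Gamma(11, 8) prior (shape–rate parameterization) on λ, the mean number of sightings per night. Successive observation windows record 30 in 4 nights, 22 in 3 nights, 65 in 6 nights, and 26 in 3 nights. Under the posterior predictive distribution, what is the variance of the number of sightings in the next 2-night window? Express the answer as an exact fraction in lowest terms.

1001/72

Total count: 30 + 22 + 65 + 26 = 143.
Total exposure: 4 + 3 + 6 + 3 = 16 nights.
Conjugate update: add total count to the shape and total exposure to the rate, giving Gamma(154, 24).
The posterior predictive for a window of length T is Negative Binomial with variance T·α'·(β'+T)/β'² = 2·154·26/576 = 1001/72.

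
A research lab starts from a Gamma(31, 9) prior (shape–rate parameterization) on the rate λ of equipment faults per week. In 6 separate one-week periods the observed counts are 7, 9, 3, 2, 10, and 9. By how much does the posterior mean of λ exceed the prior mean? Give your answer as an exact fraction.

58/45

Total count: 7 + 9 + 3 + 2 + 10 + 9 = 40.
Total exposure: 6 weeks.
The Gamma prior is conjugate for the Poisson rate, so λ | data ~ Gamma(31+40, 9+6) = Gamma(71, 15).
Posterior mean = 71/15 = 71/15; prior mean = 31/9 = 31/9. Difference = 71/15 − 31/9 = 58/45.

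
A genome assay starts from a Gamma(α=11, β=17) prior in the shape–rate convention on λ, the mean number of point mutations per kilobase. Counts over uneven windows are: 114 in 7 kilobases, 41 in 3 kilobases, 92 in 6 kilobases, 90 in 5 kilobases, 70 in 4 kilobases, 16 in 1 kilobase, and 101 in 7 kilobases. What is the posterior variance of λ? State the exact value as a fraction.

Total count: 114 + 41 + 92 + 90 + 70 + 16 + 101 = 524.
Total exposure: 7 + 3 + 6 + 5 + 4 + 1 + 7 = 33 kilobases.
Posterior: α' = 11 + 524 = 535, β' = 17 + 33 = 50.
Posterior variance = α'/β'² = 535/2500 = 107/500.

107/500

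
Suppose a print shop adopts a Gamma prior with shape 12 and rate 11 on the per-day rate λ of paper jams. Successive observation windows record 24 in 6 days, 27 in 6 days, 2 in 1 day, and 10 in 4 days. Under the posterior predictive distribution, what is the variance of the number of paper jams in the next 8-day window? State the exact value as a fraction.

Total count: 24 + 27 + 2 + 10 = 63.
Total exposure: 6 + 6 + 1 + 4 = 17 days.
By Gamma–Poisson conjugacy, the posterior is Gamma(α + Σx, β + Σt) = Gamma(12 + 63, 11 + 17) = Gamma(75, 28).
The posterior predictive for a window of length T is Negative Binomial with variance T·α'·(β'+T)/β'² = 8·75·36/784 = 1350/49.

1350/49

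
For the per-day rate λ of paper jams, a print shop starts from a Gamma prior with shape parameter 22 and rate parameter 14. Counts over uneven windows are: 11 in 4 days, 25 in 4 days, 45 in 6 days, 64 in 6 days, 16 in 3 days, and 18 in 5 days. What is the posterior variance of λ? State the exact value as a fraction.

Total count: 11 + 25 + 45 + 64 + 16 + 18 = 179.
Total exposure: 4 + 4 + 6 + 6 + 3 + 5 = 28 days.
By Gamma–Poisson conjugacy, the posterior is Gamma(α + Σx, β + Σt) = Gamma(22 + 179, 14 + 28) = Gamma(201, 42).
Posterior variance = α'/β'² = 201/1764 = 67/588.

67/588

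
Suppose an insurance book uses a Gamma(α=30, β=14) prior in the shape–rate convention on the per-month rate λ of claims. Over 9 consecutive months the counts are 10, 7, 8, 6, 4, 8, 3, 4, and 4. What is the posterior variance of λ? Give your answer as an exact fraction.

84/529

Total count: 10 + 7 + 8 + 6 + 4 + 8 + 3 + 4 + 4 = 54.
Total exposure: 9 months.
By Gamma–Poisson conjugacy, the posterior is Gamma(α + Σx, β + Σt) = Gamma(30 + 54, 14 + 9) = Gamma(84, 23).
Posterior variance = α'/β'² = 84/529.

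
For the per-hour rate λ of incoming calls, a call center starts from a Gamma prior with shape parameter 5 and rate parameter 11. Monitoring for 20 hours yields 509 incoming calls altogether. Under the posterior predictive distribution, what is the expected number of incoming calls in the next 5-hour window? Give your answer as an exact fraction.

Total count 509 over total exposure 20 hours.
Conjugate update: add total count to the shape and total exposure to the rate, giving Gamma(514, 31).
Predictive mean over a 5-hour window = T·E[λ|data] = 5·514/31 = 2570/31.

2570/31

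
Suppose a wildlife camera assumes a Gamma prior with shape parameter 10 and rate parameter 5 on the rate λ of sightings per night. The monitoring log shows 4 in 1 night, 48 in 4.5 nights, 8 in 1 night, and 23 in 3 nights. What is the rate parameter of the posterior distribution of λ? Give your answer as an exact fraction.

29/2

Total count: 4 + 48 + 8 + 23 = 83.
Total exposure: 1 + 4.5 + 1 + 3 = 9.5 nights.
By Gamma–Poisson conjugacy, the posterior is Gamma(α + Σx, β + Σt) = Gamma(10 + 83, 5 + 9.5) = Gamma(93, 29/2).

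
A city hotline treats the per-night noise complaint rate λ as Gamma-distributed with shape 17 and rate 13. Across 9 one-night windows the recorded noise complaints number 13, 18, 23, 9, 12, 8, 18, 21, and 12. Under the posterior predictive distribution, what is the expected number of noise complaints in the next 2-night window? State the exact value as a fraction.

Total count: 13 + 18 + 23 + 9 + 12 + 8 + 18 + 21 + 12 = 134.
Total exposure: 9 nights.
By Gamma–Poisson conjugacy, the posterior is Gamma(α + Σx, β + Σt) = Gamma(17 + 134, 13 + 9) = Gamma(151, 22).
Predictive mean over a 2-night window = T·E[λ|data] = 2·151/22 = 151/11.

151/11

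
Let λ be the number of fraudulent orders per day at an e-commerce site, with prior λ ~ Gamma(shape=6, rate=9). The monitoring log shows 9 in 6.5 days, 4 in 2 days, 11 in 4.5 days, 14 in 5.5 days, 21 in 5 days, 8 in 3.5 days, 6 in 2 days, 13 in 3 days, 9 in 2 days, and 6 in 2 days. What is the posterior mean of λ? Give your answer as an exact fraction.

107/45

Total count: 9 + 4 + 11 + 14 + 21 + 8 + 6 + 13 + 9 + 6 = 101.
Total exposure: 6.5 + 2 + 4.5 + 5.5 + 5 + 3.5 + 2 + 3 + 2 + 2 = 36 days.
Conjugate update: add total count to the shape and total exposure to the rate, giving Gamma(107, 45).
Posterior mean = α'/β' = 107/45.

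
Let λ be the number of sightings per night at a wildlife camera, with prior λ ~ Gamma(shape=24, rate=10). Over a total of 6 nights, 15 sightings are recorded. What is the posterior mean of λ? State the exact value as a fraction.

Total count 15 over total exposure 6 nights.
By Gamma–Poisson conjugacy, the posterior is Gamma(α + Σx, β + Σt) = Gamma(24 + 15, 10 + 6) = Gamma(39, 16).
Posterior mean = α'/β' = 39/16.

39/16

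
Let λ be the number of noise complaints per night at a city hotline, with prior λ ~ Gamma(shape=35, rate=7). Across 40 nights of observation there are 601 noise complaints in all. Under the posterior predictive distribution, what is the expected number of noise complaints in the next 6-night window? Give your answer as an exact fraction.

Total count 601 over total exposure 40 nights.
By Gamma–Poisson conjugacy, the posterior is Gamma(α + Σx, β + Σt) = Gamma(35 + 601, 7 + 40) = Gamma(636, 47).
Predictive mean over a 6-night window = T·E[λ|data] = 6·636/47 = 3816/47.

3816/47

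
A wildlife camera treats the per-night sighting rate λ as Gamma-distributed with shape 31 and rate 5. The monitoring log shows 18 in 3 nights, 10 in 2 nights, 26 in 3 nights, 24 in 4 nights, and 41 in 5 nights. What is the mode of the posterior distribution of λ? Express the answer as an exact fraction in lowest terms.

Total count: 18 + 10 + 26 + 24 + 41 = 119.
Total exposure: 3 + 2 + 3 + 4 + 5 = 17 nights.
By Gamma–Poisson conjugacy, the posterior is Gamma(α + Σx, β + Σt) = Gamma(31 + 119, 5 + 17) = Gamma(150, 22).
Posterior mode = (α'−1)/β' = 149/22.

149/22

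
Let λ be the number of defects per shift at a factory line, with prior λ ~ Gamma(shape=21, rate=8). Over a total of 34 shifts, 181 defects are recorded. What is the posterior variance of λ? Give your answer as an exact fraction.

Total count 181 over total exposure 34 shifts.
The Gamma prior is conjugate for the Poisson rate, so λ | data ~ Gamma(21+181, 8+34) = Gamma(202, 42).
Posterior variance = α'/β'² = 202/1764 = 101/882.

101/882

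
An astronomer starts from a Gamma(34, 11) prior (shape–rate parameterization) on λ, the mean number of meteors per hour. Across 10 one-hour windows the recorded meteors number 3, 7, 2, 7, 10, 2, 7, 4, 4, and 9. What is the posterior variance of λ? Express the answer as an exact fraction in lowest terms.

89/441

Total count: 3 + 7 + 2 + 7 + 10 + 2 + 7 + 4 + 4 + 9 = 55.
Total exposure: 10 hours.
Posterior: α' = 34 + 55 = 89, β' = 11 + 10 = 21.
Posterior variance = α'/β'² = 89/441.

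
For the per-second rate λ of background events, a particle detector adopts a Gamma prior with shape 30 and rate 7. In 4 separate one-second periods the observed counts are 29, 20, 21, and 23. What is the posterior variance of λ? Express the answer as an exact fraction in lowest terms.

Total count: 29 + 20 + 21 + 23 = 93.
Total exposure: 4 seconds.
Posterior: α' = 30 + 93 = 123, β' = 7 + 4 = 11.
Posterior variance = α'/β'² = 123/121.

123/121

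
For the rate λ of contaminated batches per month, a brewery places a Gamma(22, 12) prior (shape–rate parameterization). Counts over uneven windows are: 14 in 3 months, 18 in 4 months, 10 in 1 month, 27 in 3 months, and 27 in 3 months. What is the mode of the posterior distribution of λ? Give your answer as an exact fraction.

9/2

Total count: 14 + 18 + 10 + 27 + 27 = 96.
Total exposure: 3 + 4 + 1 + 3 + 3 = 14 months.
Gamma(α, β) with Poisson data over total exposure Σt gives posterior Gamma(α+Σx, β+Σt) = Gamma(118, 26).
Posterior mode = (α'−1)/β' = 117/26 = 9/2.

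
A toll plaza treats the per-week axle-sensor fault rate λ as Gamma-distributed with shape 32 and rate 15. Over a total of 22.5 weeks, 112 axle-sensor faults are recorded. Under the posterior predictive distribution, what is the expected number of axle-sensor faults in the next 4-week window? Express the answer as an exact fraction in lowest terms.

384/25

Total count 112 over total exposure 22.5 weeks.
Conjugate update: add total count to the shape and total exposure to the rate, giving Gamma(144, 75/2).
Predictive mean over a 4-week window = T·E[λ|data] = 4·144/(75/2) = 384/25.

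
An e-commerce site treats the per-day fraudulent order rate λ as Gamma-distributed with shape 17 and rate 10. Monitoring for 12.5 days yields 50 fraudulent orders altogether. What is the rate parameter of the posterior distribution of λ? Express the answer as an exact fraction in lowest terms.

45/2

Total count 50 over total exposure 12.5 days.
Gamma(α, β) with Poisson data over total exposure Σt gives posterior Gamma(α+Σx, β+Σt) = Gamma(67, 45/2).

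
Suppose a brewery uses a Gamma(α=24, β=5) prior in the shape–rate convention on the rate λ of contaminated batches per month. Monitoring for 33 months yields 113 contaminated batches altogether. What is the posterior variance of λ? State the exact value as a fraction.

Total count 113 over total exposure 33 months.
Gamma(α, β) with Poisson data over total exposure Σt gives posterior Gamma(α+Σx, β+Σt) = Gamma(137, 38).
Posterior variance = α'/β'² = 137/1444.

137/1444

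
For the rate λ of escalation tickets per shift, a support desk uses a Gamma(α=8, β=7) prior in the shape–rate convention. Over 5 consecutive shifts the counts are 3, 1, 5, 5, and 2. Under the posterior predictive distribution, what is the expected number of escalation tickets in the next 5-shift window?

10

Total count: 3 + 1 + 5 + 5 + 2 = 16.
Total exposure: 5 shifts.
The Gamma prior is conjugate for the Poisson rate, so λ | data ~ Gamma(8+16, 7+5) = Gamma(24, 12).
Predictive mean over a 5-shift window = T·E[λ|data] = 5·24/12 = 10.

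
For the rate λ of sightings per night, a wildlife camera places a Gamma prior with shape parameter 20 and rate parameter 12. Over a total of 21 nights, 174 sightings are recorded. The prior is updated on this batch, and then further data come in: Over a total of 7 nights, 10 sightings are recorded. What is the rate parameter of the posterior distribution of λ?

Total count 174 over total exposure 21 nights.
After the first batch: Gamma(20 + 174, 12 + 21) = Gamma(194, 33).
Total count 10 over total exposure 7 nights.
After the second batch: Gamma(194 + 10, 33 + 7) = Gamma(204, 40).

40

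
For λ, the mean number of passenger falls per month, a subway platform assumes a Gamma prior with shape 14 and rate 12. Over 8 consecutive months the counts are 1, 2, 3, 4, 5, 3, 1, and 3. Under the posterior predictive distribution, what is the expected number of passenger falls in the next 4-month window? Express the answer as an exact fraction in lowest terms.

36/5

Total count: 1 + 2 + 3 + 4 + 5 + 3 + 1 + 3 = 22.
Total exposure: 8 months.
The Gamma prior is conjugate for the Poisson rate, so λ | data ~ Gamma(14+22, 12+8) = Gamma(36, 20).
Predictive mean over a 4-month window = T·E[λ|data] = 4·36/20 = 36/5.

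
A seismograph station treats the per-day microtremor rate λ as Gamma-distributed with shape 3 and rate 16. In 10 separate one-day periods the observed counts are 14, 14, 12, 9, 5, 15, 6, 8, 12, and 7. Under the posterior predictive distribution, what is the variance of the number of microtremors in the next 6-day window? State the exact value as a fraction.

Total count: 14 + 14 + 12 + 9 + 5 + 15 + 6 + 8 + 12 + 7 = 102.
Total exposure: 10 days.
Conjugate update: add total count to the shape and total exposure to the rate, giving Gamma(105, 26).
The posterior predictive for a window of length T is Negative Binomial with variance T·α'·(β'+T)/β'² = 6·105·32/676 = 5040/169.

5040/169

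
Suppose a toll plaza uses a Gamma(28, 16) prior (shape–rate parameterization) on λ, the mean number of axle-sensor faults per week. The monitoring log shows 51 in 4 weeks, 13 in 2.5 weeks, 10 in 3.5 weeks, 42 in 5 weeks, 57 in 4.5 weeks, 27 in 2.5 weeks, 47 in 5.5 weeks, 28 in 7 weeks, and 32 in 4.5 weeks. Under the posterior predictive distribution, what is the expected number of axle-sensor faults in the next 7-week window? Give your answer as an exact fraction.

Total count: 51 + 13 + 10 + 42 + 57 + 27 + 47 + 28 + 32 = 307.
Total exposure: 4 + 2.5 + 3.5 + 5 + 4.5 + 2.5 + 5.5 + 7 + 4.5 = 39 weeks.
Gamma(α, β) with Poisson data over total exposure Σt gives posterior Gamma(α+Σx, β+Σt) = Gamma(335, 55).
Predictive mean over a 7-week window = T·E[λ|data] = 7·335/55 = 469/11.

469/11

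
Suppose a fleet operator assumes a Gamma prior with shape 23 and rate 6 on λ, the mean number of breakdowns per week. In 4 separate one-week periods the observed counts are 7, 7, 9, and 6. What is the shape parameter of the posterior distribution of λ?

Total count: 7 + 7 + 9 + 6 = 29.
Total exposure: 4 weeks.
Gamma(α, β) with Poisson data over total exposure Σt gives posterior Gamma(α+Σx, β+Σt) = Gamma(52, 10).

52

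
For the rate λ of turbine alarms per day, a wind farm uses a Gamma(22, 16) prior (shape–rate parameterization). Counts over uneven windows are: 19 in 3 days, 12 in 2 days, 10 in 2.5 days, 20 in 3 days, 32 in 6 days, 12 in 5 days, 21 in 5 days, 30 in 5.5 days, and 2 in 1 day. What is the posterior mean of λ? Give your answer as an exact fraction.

Total count: 19 + 12 + 10 + 20 + 32 + 12 + 21 + 30 + 2 = 158.
Total exposure: 3 + 2 + 2.5 + 3 + 6 + 5 + 5 + 5.5 + 1 = 33 days.
The Gamma prior is conjugate for the Poisson rate, so λ | data ~ Gamma(22+158, 16+33) = Gamma(180, 49).
Posterior mean = α'/β' = 180/49.

180/49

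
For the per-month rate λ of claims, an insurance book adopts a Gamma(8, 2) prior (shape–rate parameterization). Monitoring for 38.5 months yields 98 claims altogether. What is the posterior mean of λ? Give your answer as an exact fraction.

212/81

Total count 98 over total exposure 38.5 months.
By Gamma–Poisson conjugacy, the posterior is Gamma(α + Σx, β + Σt) = Gamma(8 + 98, 2 + 38.5) = Gamma(106, 81/2).
Posterior mean = α'/β' = 106/(81/2) = 212/81.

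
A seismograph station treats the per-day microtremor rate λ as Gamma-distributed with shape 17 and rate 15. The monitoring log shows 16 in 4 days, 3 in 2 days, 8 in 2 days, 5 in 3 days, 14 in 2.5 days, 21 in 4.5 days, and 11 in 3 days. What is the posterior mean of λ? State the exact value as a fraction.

95/36

Total count: 16 + 3 + 8 + 5 + 14 + 21 + 11 = 78.
Total exposure: 4 + 2 + 2 + 3 + 2.5 + 4.5 + 3 = 21 days.
Conjugate update: add total count to the shape and total exposure to the rate, giving Gamma(95, 36).
Posterior mean = α'/β' = 95/36.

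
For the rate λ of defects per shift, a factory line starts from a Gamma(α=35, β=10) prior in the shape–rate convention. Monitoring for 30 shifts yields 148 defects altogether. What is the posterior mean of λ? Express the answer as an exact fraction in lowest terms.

Total count 148 over total exposure 30 shifts.
Conjugate update: add total count to the shape and total exposure to the rate, giving Gamma(183, 40).
Posterior mean = α'/β' = 183/40.

183/40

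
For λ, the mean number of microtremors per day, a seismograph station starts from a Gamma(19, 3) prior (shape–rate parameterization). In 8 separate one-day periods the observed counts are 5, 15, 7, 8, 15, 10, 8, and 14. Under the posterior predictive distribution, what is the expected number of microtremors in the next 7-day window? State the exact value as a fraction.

707/11

Total count: 5 + 15 + 7 + 8 + 15 + 10 + 8 + 14 = 82.
Total exposure: 8 days.
Conjugate update: add total count to the shape and total exposure to the rate, giving Gamma(101, 11).
Predictive mean over a 7-day window = T·E[λ|data] = 7·101/11 = 707/11.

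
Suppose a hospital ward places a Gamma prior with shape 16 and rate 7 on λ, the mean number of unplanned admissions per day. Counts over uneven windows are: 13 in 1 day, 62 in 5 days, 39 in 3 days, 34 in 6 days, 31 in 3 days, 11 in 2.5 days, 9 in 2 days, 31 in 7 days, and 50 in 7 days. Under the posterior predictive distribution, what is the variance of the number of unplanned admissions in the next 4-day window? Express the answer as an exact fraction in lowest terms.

224960/7569

Total count: 13 + 62 + 39 + 34 + 31 + 11 + 9 + 31 + 50 = 280.
Total exposure: 1 + 5 + 3 + 6 + 3 + 2.5 + 2 + 7 + 7 = 36.5 days.
Conjugate update: add total count to the shape and total exposure to the rate, giving Gamma(296, 87/2).
The posterior predictive for a window of length T is Negative Binomial with variance T·α'·(β'+T)/β'² = 4·296·(95/2)/(7569/4) = 224960/7569.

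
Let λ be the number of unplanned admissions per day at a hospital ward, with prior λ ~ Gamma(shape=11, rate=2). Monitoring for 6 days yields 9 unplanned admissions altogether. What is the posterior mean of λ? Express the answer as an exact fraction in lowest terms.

Total count 9 over total exposure 6 days.
Posterior: α' = 11 + 9 = 20, β' = 2 + 6 = 8.
Posterior mean = α'/β' = 20/8 = 5/2.

5/2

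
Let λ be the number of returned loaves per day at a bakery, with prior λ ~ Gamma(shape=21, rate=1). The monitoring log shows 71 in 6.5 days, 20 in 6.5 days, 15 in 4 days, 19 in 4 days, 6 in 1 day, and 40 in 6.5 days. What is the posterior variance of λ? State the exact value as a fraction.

768/3481

Total count: 71 + 20 + 15 + 19 + 6 + 40 = 171.
Total exposure: 6.5 + 6.5 + 4 + 4 + 1 + 6.5 = 28.5 days.
Conjugate update: add total count to the shape and total exposure to the rate, giving Gamma(192, 59/2).
Posterior variance = α'/β'² = 192/(3481/4) = 768/3481.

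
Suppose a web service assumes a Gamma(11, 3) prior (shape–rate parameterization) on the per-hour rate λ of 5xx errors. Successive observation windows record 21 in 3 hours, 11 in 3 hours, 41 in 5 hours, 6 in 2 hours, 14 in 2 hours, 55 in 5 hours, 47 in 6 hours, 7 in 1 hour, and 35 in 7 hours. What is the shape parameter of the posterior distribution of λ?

Total count: 21 + 11 + 41 + 6 + 14 + 55 + 47 + 7 + 35 = 237.
Total exposure: 3 + 3 + 5 + 2 + 2 + 5 + 6 + 1 + 7 = 34 hours.
Posterior: α' = 11 + 237 = 248, β' = 3 + 34 = 37.

248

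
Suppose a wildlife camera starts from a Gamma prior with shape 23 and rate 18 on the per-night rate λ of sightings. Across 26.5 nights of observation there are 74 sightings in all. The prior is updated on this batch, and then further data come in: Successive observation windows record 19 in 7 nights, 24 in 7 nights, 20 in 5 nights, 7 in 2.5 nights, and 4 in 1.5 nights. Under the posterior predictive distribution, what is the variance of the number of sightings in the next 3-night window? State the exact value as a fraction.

Total count 74 over total exposure 26.5 nights.
After the first batch: Gamma(23 + 74, 18 + 26.5) = Gamma(97, 89/2).
Total count: 19 + 24 + 20 + 7 + 4 = 74.
Total exposure: 7 + 7 + 5 + 2.5 + 1.5 = 23 nights.
After the second batch: Gamma(97 + 74, 89/2 + 23) = Gamma(171, 135/2).
The posterior predictive for a window of length T is Negative Binomial with variance T·α'·(β'+T)/β'² = 3·171·(141/2)/(18225/4) = 1786/225.

1786/225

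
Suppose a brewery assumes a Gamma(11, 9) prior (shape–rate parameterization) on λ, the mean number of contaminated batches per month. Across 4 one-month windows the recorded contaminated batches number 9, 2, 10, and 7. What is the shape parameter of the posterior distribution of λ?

39

Total count: 9 + 2 + 10 + 7 = 28.
Total exposure: 4 months.
Posterior: α' = 11 + 28 = 39, β' = 9 + 4 = 13.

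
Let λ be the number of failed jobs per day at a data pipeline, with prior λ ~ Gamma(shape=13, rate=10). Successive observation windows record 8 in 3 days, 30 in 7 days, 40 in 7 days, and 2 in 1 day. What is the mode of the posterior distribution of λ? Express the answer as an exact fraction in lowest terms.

23/7

Total count: 8 + 30 + 40 + 2 = 80.
Total exposure: 3 + 7 + 7 + 1 = 18 days.
Gamma(α, β) with Poisson data over total exposure Σt gives posterior Gamma(α+Σx, β+Σt) = Gamma(93, 28).
Posterior mode = (α'−1)/β' = 92/28 = 23/7.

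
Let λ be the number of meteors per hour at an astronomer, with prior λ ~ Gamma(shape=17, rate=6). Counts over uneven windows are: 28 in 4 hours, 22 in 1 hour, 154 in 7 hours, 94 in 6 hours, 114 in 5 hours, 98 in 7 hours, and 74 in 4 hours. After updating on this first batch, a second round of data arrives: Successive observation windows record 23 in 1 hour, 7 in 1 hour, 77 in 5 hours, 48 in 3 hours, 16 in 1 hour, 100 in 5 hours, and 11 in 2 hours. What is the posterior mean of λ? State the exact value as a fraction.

883/58

Total count: 28 + 22 + 154 + 94 + 114 + 98 + 74 = 584.
Total exposure: 4 + 1 + 7 + 6 + 5 + 7 + 4 = 34 hours.
After the first batch: Gamma(17 + 584, 6 + 34) = Gamma(601, 40).
Total count: 23 + 7 + 77 + 48 + 16 + 100 + 11 = 282.
Total exposure: 1 + 1 + 5 + 3 + 1 + 5 + 2 = 18 hours.
After the second batch: Gamma(601 + 282, 40 + 18) = Gamma(883, 58).
Posterior mean = α'/β' = 883/58.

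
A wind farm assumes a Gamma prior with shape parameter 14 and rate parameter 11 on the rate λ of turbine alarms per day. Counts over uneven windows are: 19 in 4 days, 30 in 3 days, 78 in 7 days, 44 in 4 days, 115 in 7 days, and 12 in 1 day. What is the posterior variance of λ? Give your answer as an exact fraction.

Total count: 19 + 30 + 78 + 44 + 115 + 12 = 298.
Total exposure: 4 + 3 + 7 + 4 + 7 + 1 = 26 days.
Gamma(α, β) with Poisson data over total exposure Σt gives posterior Gamma(α+Σx, β+Σt) = Gamma(312, 37).
Posterior variance = α'/β'² = 312/1369.

312/1369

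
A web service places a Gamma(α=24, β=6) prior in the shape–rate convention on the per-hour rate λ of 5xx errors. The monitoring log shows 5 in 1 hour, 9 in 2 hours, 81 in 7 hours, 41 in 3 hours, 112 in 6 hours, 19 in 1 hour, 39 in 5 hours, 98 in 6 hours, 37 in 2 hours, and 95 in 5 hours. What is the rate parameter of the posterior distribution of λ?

Total count: 5 + 9 + 81 + 41 + 112 + 19 + 39 + 98 + 37 + 95 = 536.
Total exposure: 1 + 2 + 7 + 3 + 6 + 1 + 5 + 6 + 2 + 5 = 38 hours.
By Gamma–Poisson conjugacy, the posterior is Gamma(α + Σx, β + Σt) = Gamma(24 + 536, 6 + 38) = Gamma(560, 44).

44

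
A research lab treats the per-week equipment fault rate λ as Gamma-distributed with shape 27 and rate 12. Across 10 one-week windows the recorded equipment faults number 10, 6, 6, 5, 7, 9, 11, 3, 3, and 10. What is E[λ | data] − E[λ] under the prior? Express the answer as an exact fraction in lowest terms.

95/44

Total count: 10 + 6 + 6 + 5 + 7 + 9 + 11 + 3 + 3 + 10 = 70.
Total exposure: 10 weeks.
The Gamma prior is conjugate for the Poisson rate, so λ | data ~ Gamma(27+70, 12+10) = Gamma(97, 22).
Posterior mean = 97/22 = 97/22; prior mean = 27/12 = 9/4. Difference = 97/22 − 9/4 = 95/44.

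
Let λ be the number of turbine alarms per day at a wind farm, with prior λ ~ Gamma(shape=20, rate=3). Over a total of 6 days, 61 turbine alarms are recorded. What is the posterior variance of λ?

Total count 61 over total exposure 6 days.
Gamma(α, β) with Poisson data over total exposure Σt gives posterior Gamma(α+Σx, β+Σt) = Gamma(81, 9).
Posterior variance = α'/β'² = 81/81 = 1.

1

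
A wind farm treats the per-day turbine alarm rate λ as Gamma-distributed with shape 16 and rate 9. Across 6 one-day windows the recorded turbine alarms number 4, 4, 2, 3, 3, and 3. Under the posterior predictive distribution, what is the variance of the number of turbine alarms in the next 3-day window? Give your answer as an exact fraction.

42/5

Total count: 4 + 4 + 2 + 3 + 3 + 3 = 19.
Total exposure: 6 days.
The Gamma prior is conjugate for the Poisson rate, so λ | data ~ Gamma(16+19, 9+6) = Gamma(35, 15).
The posterior predictive for a window of length T is Negative Binomial with variance T·α'·(β'+T)/β'² = 3·35·18/225 = 42/5.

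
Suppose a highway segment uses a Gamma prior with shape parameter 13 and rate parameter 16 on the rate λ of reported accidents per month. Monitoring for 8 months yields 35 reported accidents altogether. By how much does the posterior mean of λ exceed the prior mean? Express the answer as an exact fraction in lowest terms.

19/16

Total count 35 over total exposure 8 months.
The Gamma prior is conjugate for the Poisson rate, so λ | data ~ Gamma(13+35, 16+8) = Gamma(48, 24).
Posterior mean = 48/24 = 2; prior mean = 13/16 = 13/16. Difference = 2 − 13/16 = 19/16.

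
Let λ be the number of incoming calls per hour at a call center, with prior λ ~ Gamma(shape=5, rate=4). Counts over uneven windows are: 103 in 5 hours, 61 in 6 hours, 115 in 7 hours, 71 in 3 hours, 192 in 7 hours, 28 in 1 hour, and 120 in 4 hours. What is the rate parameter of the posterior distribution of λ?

Total count: 103 + 61 + 115 + 71 + 192 + 28 + 120 = 690.
Total exposure: 5 + 6 + 7 + 3 + 7 + 1 + 4 = 33 hours.
Conjugate update: add total count to the shape and total exposure to the rate, giving Gamma(695, 37).

37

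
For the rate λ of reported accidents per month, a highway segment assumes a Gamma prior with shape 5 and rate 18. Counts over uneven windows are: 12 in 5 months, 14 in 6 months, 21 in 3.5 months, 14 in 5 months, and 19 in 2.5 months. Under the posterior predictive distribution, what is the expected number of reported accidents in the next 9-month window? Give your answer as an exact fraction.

153/8

Total count: 12 + 14 + 21 + 14 + 19 = 80.
Total exposure: 5 + 6 + 3.5 + 5 + 2.5 = 22 months.
By Gamma–Poisson conjugacy, the posterior is Gamma(α + Σx, β + Σt) = Gamma(5 + 80, 18 + 22) = Gamma(85, 40).
Predictive mean over a 9-month window = T·E[λ|data] = 9·85/40 = 153/8.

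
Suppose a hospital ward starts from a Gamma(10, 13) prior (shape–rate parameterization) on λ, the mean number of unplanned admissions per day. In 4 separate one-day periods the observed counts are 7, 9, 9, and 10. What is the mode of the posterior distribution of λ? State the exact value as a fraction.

Total count: 7 + 9 + 9 + 10 = 35.
Total exposure: 4 days.
Gamma(α, β) with Poisson data over total exposure Σt gives posterior Gamma(α+Σx, β+Σt) = Gamma(45, 17).
Posterior mode = (α'−1)/β' = 44/17.

44/17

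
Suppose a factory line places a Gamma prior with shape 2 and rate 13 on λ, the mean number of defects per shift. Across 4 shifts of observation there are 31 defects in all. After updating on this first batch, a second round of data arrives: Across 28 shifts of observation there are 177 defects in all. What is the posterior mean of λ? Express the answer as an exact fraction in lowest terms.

Total count 31 over total exposure 4 shifts.
After the first batch: Gamma(2 + 31, 13 + 4) = Gamma(33, 17).
Total count 177 over total exposure 28 shifts.
After the second batch: Gamma(33 + 177, 17 + 28) = Gamma(210, 45).
Posterior mean = α'/β' = 210/45 = 14/3.

14/3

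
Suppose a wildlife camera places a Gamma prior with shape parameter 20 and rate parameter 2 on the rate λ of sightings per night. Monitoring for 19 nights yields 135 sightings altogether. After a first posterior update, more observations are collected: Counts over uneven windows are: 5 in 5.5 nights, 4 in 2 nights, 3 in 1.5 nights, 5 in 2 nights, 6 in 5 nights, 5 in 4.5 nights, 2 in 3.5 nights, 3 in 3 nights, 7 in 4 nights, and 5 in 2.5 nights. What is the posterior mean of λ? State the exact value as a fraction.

400/109

Total count 135 over total exposure 19 nights.
After the first batch: Gamma(20 + 135, 2 + 19) = Gamma(155, 21).
Total count: 5 + 4 + 3 + 5 + 6 + 5 + 2 + 3 + 7 + 5 = 45.
Total exposure: 5.5 + 2 + 1.5 + 2 + 5 + 4.5 + 3.5 + 3 + 4 + 2.5 = 33.5 nights.
After the second batch: Gamma(155 + 45, 21 + 33.5) = Gamma(200, 109/2).
Posterior mean = α'/β' = 200/(109/2) = 400/109.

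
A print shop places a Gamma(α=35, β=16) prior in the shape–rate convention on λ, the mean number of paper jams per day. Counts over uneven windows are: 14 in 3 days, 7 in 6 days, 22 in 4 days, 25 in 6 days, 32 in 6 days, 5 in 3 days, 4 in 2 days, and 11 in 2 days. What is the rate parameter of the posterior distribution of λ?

Total count: 14 + 7 + 22 + 25 + 32 + 5 + 4 + 11 = 120.
Total exposure: 3 + 6 + 4 + 6 + 6 + 3 + 2 + 2 = 32 days.
Conjugate update: add total count to the shape and total exposure to the rate, giving Gamma(155, 48).

48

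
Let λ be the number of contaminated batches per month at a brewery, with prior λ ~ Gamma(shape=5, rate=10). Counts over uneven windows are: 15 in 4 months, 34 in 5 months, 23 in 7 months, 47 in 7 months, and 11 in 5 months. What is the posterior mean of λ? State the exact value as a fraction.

135/38

Total count: 15 + 34 + 23 + 47 + 11 = 130.
Total exposure: 4 + 5 + 7 + 7 + 5 = 28 months.
The Gamma prior is conjugate for the Poisson rate, so λ | data ~ Gamma(5+130, 10+28) = Gamma(135, 38).
Posterior mean = α'/β' = 135/38.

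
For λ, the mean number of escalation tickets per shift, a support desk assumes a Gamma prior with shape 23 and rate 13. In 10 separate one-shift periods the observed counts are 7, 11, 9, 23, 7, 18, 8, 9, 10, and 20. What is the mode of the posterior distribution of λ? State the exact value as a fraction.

144/23

Total count: 7 + 11 + 9 + 23 + 7 + 18 + 8 + 9 + 10 + 20 = 122.
Total exposure: 10 shifts.
The Gamma prior is conjugate for the Poisson rate, so λ | data ~ Gamma(23+122, 13+10) = Gamma(145, 23).
Posterior mode = (α'−1)/β' = 144/23.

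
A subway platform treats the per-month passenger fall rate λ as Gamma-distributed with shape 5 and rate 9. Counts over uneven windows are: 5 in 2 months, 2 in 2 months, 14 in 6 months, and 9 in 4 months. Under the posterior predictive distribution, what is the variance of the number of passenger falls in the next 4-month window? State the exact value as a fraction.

Total count: 5 + 2 + 14 + 9 = 30.
Total exposure: 2 + 2 + 6 + 4 = 14 months.
Conjugate update: add total count to the shape and total exposure to the rate, giving Gamma(35, 23).
The posterior predictive for a window of length T is Negative Binomial with variance T·α'·(β'+T)/β'² = 4·35·27/529 = 3780/529.

3780/529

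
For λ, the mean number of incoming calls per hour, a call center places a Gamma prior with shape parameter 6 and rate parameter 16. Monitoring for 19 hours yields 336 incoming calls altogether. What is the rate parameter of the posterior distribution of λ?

35

Total count 336 over total exposure 19 hours.
Conjugate update: add total count to the shape and total exposure to the rate, giving Gamma(342, 35).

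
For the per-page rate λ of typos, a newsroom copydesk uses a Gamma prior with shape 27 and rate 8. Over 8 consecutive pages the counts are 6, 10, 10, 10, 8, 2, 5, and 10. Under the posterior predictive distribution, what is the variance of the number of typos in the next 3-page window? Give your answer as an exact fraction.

627/32

Total count: 6 + 10 + 10 + 10 + 8 + 2 + 5 + 10 = 61.
Total exposure: 8 pages.
Gamma(α, β) with Poisson data over total exposure Σt gives posterior Gamma(α+Σx, β+Σt) = Gamma(88, 16).
The posterior predictive for a window of length T is Negative Binomial with variance T·α'·(β'+T)/β'² = 3·88·19/256 = 627/32.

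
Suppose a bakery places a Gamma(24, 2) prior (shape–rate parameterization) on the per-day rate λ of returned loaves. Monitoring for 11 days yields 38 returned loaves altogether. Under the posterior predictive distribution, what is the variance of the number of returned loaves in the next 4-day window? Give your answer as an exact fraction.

Total count 38 over total exposure 11 days.
Gamma(α, β) with Poisson data over total exposure Σt gives posterior Gamma(α+Σx, β+Σt) = Gamma(62, 13).
The posterior predictive for a window of length T is Negative Binomial with variance T·α'·(β'+T)/β'² = 4·62·17/169 = 4216/169.

4216/169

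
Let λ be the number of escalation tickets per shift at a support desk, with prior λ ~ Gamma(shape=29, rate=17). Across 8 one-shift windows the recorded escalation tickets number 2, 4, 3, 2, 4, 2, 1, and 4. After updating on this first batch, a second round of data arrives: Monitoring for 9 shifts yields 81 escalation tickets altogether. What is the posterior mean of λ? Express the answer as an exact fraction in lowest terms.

66/17

Total count: 2 + 4 + 3 + 2 + 4 + 2 + 1 + 4 = 22.
Total exposure: 8 shifts.
After the first batch: Gamma(29 + 22, 17 + 8) = Gamma(51, 25).
Total count 81 over total exposure 9 shifts.
After the second batch: Gamma(51 + 81, 25 + 9) = Gamma(132, 34).
Posterior mean = α'/β' = 132/34 = 66/17.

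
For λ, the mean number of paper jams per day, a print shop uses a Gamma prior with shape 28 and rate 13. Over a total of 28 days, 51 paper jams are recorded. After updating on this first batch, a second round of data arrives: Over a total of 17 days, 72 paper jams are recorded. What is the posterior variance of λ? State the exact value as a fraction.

Total count 51 over total exposure 28 days.
After the first batch: Gamma(28 + 51, 13 + 28) = Gamma(79, 41).
Total count 72 over total exposure 17 days.
After the second batch: Gamma(79 + 72, 41 + 17) = Gamma(151, 58).
Posterior variance = α'/β'² = 151/3364.

151/3364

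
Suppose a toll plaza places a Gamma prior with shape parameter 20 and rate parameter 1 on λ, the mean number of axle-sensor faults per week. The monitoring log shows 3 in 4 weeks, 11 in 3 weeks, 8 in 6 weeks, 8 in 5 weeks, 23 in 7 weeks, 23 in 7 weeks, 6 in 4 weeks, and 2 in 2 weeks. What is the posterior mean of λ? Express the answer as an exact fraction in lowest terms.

Total count: 3 + 11 + 8 + 8 + 23 + 23 + 6 + 2 = 84.
Total exposure: 4 + 3 + 6 + 5 + 7 + 7 + 4 + 2 = 38 weeks.
Posterior: α' = 20 + 84 = 104, β' = 1 + 38 = 39.
Posterior mean = α'/β' = 104/39 = 8/3.

8/3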